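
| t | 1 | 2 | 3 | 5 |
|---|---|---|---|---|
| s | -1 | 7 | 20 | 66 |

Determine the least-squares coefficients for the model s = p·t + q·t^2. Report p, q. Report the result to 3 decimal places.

Compute the Gram sums: Σt·t = 39, Σt·t^2 = 161, Σt^2·t^2 = 723.
And Σt·s = 403, Σt^2·s = 1857.
XᵀX·[p, q]ᵀ = Xᵀs becomes [[39, 161]; [161, 723]]·[p, q]ᵀ = [403, 1857]ᵀ.
Eliminating q: 723·(row 1) − 161·(row 2) gives 2276·p = 723·403 − 161·1857 = -7608, so p = -1902/569.
Then q = (1857 − 161·(-1902/569))/723 = 1885/569.

p = -3.343, q = 3.313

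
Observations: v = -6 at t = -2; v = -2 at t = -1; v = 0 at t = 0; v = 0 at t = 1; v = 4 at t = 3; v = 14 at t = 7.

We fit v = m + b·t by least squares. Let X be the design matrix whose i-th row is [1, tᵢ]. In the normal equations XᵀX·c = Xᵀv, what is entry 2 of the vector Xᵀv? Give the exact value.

Entry 2 ↔ basis t, so (Xᵀv)_{2} = Σᵢ (t)·vᵢ = (-2)·(-6) + (-1)·(-2) + (0)·(0) + (1)·(0) + (3)·(4) + (7)·(14) = 124.

124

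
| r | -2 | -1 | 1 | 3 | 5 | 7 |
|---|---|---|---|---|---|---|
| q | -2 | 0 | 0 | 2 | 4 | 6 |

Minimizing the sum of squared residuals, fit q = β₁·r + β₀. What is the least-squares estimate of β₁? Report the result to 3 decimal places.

The normal system AᵀA·[β₁, β₀]ᵀ = Aᵀq is [[89, 13]; [13, 6]]·[β₁, β₀]ᵀ = [72, 10]ᵀ.
Determinant 89·6 − 13² = 365.
β₁ = (72·6 − 13·10)/365 = 302/365; β₀ = (89·10 − 13·72)/365 = -46/365.

β₁ = 0.827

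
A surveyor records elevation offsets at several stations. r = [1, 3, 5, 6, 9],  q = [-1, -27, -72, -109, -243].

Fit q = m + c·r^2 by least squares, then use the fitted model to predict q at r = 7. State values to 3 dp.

With design matrix M, MᵀM = [[5, 152]; [152, 8564]] and Mᵀq = [-452, -25651]ᵀ.
det = 5·8564 − 152² = 19716.
m = ((-452)·8564 − 152·(-25651))/19716 = 226/159; c = (5·(-25651) − 152·(-452))/19716 = -1921/636.
At r = 7: q̂ = (226/159)·(1) + (-1921/636)·(49) = -31075/212.

q̂ = -146.580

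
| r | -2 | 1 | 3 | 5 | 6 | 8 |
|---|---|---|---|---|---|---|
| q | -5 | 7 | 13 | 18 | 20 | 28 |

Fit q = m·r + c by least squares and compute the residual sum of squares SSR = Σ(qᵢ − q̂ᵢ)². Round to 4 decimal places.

SSR = 6.4733

The normal system AᵀA·[m, c]ᵀ = Aᵀq is [[139, 21]; [21, 6]]·[m, c]ᵀ = [490, 81]ᵀ.
Δ = 139·6 − 21² = 393.
m = (490·6 − 21·81)/393 = 413/131; c = (139·81 − 21·490)/393 = 323/131.
Residuals: -152/131, 181/131, 141/131, -30/131, -181/131, 41/131; SSR = 848/131.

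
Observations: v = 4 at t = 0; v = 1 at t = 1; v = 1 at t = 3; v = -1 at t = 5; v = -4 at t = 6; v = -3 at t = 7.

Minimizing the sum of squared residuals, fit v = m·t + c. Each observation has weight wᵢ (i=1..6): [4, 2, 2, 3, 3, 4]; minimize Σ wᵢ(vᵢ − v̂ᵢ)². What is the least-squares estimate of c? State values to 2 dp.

c = 3.49

With design matrix X, XᵀWX = [[399, 69]; [69, 18]] and XᵀWv = [-163, -7]ᵀ.
det = 399·18 − 69² = 2421.
m = ((-163)·18 − 69·(-7))/2421 = -817/807; c = (399·(-7) − 69·(-163))/2421 = 2818/807.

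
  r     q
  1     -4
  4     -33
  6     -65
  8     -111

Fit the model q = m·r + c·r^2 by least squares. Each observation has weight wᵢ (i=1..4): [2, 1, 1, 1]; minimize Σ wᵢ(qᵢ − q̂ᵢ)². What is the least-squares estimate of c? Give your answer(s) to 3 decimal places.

c = -1.427

Sums needed: Σwᵢ·r·r = 118, Σwᵢ·r·r^2 = 794, Σwᵢ·r^2·r^2 = 5650.
Right-hand side: Σwᵢ·r·q = -1418, Σwᵢ·r^2·q = -9980.
So AᵀWA·[m, c]ᵀ = AᵀWq: [[118, 794]; [794, 5650]]·[m, c]ᵀ = [-1418, -9980]ᵀ.
det = 118·5650 − 794² = 36264.
m = ((-1418)·5650 − 794·(-9980))/36264 = -21895/9066; c = (118·(-9980) − 794·(-1418))/36264 = -12937/9066.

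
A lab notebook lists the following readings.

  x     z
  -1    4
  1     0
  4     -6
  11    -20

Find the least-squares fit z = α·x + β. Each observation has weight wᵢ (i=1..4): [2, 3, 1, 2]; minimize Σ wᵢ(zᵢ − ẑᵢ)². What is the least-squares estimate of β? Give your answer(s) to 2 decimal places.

Entries of MᵀWM: Σwᵢ·x·x = 263, Σwᵢ·x = 27, Σwᵢ·1 = 8.
Moment sums: Σwᵢ·x·z = -472, Σwᵢ·z = -38.
So MᵀWM·[α, β]ᵀ = MᵀWz: [[263, 27]; [27, 8]]·[α, β]ᵀ = [-472, -38]ᵀ.
Determinant 263·8 − 27² = 1375.
α = ((-472)·8 − 27·(-38))/1375 = -2; β = (263·(-38) − 27·(-472))/1375 = 2.

β = 2.00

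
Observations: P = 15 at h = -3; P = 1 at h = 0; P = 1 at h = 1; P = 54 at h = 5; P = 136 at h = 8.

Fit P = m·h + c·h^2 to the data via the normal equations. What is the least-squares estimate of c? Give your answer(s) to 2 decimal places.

The normal system AᵀA·[m, c]ᵀ = AᵀP is [[99, 611]; [611, 4803]]·[m, c]ᵀ = [1314, 10190]ᵀ.
Eliminating c: 4803·(row 1) − 611·(row 2) gives 102176·m = 4803·1314 − 611·10190 = 85052, so m = 21263/25544.
Then c = (10190 − 611·(21263/25544))/4803 = 51489/25544.

c = 2.02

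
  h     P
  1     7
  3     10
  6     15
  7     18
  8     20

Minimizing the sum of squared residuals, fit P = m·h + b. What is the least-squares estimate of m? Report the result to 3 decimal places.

m = 1.853

With design matrix M, MᵀM = [[159, 25]; [25, 5]] and MᵀP = [413, 70]ᵀ.
Determinant 159·5 − 25² = 170.
m = (413·5 − 25·70)/170 = 63/34; b = (159·70 − 25·413)/170 = 161/34.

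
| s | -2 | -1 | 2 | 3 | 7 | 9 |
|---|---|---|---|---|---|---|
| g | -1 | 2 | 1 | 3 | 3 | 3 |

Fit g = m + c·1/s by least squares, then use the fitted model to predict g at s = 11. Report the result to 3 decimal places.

Compute the Gram sums: Σ1 = 6, Σ1/s = -26/63, Σ1/s·1/s = 13049/7938.
Moment sums: Σg = 11, Σ1/s·g = 16/21.
Δ = 6·(13049/7938) − (-26/63)² = 38471/3969.
m = (11·(13049/7938) − (-26/63)·(16/21))/(38471/3969) = 146035/76942; c = (6·(16/21) − (-26/63)·11)/(38471/3969) = 36162/38471.
At s = 11: ĝ = (146035/76942)·(1) + (36162/38471)·(1/11) = 1678709/846362.

ĝ = 1.983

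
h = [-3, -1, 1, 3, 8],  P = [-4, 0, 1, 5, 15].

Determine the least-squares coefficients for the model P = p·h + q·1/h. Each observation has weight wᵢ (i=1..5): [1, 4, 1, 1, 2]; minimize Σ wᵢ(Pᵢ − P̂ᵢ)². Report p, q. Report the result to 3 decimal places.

The normal equations are: 151·p + 9·q = 268;  9·p + (1513/288)·q = 31/4.
(Σwᵢ·h·h = 151, Σwᵢ·h·1/h = 9, Σwᵢ·1/h·1/h = 1513/288, Σwᵢ·h·P = 268, Σwᵢ·1/h·P = 31/4.)
Eliminating q: (1513/288)·(row 1) − 9·(row 2) gives (205135/288)·p = (1513/288)·268 − 9·(31/4) = 96349/72, so p = 385396/205135.
Then q = ((31/4) − 9·(385396/205135))/(1513/288) = -357624/205135.

p = 1.879, q = -1.743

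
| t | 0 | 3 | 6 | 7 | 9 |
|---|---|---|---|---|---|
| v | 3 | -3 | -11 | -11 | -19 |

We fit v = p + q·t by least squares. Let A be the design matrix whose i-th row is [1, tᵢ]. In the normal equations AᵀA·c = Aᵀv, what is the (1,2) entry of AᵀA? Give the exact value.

Row 1 ↔ basis 1, column 2 ↔ basis t, so (AᵀA)_{1,2} = Σᵢ t = (1)·(0) + (1)·(3) + (1)·(6) + (1)·(7) + (1)·(9) = 25.

25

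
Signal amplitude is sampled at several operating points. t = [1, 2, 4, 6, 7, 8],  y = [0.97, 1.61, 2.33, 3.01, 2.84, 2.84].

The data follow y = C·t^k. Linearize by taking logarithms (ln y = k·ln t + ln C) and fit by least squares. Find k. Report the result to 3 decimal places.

k = 0.535

Taking logs, ln y = k·ln t + ln C, so regress ln y on ln t.
XᵀX = [[13.7233, 7.8966]; [7.8966, 6]], rhs = [7.6788, 4.4812]ᵀ  (here Σln t = 7.8966, Σ(ln t)² = 13.7233, Σln y = 4.4812, Σln t·ln y = 7.6788).
Solving (det = 19.9843): k = 0.53476, ln C = 0.04307.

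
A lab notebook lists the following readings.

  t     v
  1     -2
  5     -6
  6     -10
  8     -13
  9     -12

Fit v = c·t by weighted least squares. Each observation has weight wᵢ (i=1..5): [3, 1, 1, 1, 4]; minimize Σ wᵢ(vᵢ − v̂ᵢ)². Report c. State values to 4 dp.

Entries of XᵀWX: Σwᵢ·t·t = 452.
Right-hand side: Σwᵢ·t·v = -632.
Hence c = -632 / 452 ≈ -1.39823.

c = -1.3982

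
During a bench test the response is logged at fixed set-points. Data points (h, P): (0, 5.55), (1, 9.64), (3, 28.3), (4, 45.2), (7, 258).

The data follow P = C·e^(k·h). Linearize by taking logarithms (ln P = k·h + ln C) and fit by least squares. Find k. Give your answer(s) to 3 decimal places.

k = 0.545

Linearized form: ln P = k·h + ln C. From the 5 transformed points,
Σh = 15.0000, Σ(h)² = 75.0000, Σln P = 16.6866, Σh·ln P = 66.4096.
Equations: 75.0000·k + 15.0000·ln C = 66.4096;  15.0000·k + 5·ln C = 16.6866.
Solving (det = 150.0000): k = 0.54499, ln C = 1.70236.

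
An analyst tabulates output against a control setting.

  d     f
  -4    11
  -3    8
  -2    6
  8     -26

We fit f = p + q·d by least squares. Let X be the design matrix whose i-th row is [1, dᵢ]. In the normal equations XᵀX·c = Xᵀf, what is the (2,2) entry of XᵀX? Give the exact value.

Row 2 ↔ basis d, column 2 ↔ basis d, so (XᵀX)_{2,2} = Σᵢ (d)·(d) = (-4)·(-4) + (-3)·(-3) + (-2)·(-2) + (8)·(8) = 93.

93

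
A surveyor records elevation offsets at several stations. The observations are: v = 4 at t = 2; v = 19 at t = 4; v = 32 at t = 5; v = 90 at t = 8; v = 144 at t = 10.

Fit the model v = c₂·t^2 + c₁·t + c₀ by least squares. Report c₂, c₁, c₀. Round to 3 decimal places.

Entries of MᵀM: Σt^2·t^2 = 14993, Σt^2·t = 1709, Σt^2 = 209, Σt·t = 209, Σt = 29, Σ1 = 5.
For Mᵀv: Σt^2·v = 21280, Σt·v = 2404, Σv = 289.
MᵀM·[c₂, c₁, c₀]ᵀ = Mᵀv becomes [[14993, 1709, 209]; [1709, 209, 29]; [209, 29, 5]]·[c₂, c₁, c₀]ᵀ = [21280, 2404, 289]ᵀ.
Inverting the 3×3 Gram matrix, [c₂, c₁, c₀]ᵀ = [319/196, -97/49, 5/4]ᵀ.

c₂ = 1.628, c₁ = -1.980, c₀ = 1.250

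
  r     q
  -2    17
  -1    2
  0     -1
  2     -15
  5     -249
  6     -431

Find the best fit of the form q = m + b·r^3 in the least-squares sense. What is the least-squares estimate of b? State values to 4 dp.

The normal equations are: 6·m + 340·b = -677;  340·m + 62410·b = -124479.
det = 6·62410 − 340² = 258860.
m = ((-677)·62410 − 340·(-124479))/258860 = 7129/25886; b = (6·(-124479) − 340·(-677))/258860 = -258347/129430.

b = -1.9960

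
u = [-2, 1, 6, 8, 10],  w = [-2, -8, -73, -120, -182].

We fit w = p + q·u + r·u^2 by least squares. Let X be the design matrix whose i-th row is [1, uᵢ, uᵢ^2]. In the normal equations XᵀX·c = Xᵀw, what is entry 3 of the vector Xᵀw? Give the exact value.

-28524

Entry 3 ↔ basis u^2, so (Xᵀw)_{3} = Σᵢ (u^2)·wᵢ = (4)·(-2) + (1)·(-8) + (36)·(-73) + (64)·(-120) + (100)·(-182) = -28524.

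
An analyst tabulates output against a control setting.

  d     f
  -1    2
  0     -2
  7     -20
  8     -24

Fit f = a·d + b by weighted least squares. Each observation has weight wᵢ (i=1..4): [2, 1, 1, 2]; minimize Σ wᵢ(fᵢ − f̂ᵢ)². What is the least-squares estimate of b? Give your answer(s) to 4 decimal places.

b = -1.1469

The normal system XᵀWX·[a, b]ᵀ = XᵀWf is [[179, 21]; [21, 6]]·[a, b]ᵀ = [-528, -66]ᵀ.
Eliminating b: 6·(row 1) − 21·(row 2) gives 633·a = 6·(-528) − 21·(-66) = -1782, so a = -594/211.
Then b = ((-66) − 21·(-594/211))/6 = -242/211.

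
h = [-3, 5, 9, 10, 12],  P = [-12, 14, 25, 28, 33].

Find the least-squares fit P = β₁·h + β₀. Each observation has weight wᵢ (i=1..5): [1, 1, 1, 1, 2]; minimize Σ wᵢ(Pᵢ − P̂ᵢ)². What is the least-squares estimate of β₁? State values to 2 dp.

β₁ = 2.99

MᵀWM·[β₁, β₀]ᵀ = MᵀWP reads: 503·β₁ + 45·β₀ = 1403;  45·β₁ + 6·β₀ = 121.
det = 503·6 − 45² = 993.
β₁ = (1403·6 − 45·121)/993 = 991/331; β₀ = (503·121 − 45·1403)/993 = -2272/993.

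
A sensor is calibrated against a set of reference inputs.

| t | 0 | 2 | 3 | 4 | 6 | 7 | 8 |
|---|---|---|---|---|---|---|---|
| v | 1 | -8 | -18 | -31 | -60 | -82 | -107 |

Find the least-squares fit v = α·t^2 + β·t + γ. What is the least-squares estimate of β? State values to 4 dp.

β = -1.7748

Sums needed: Σt^2·t^2 = 8146, Σt^2·t = 1170, Σt^2 = 178, Σt·t = 178, Σt = 30, Σ1 = 7.
For Xᵀv: Σt^2·v = -13716, Σt·v = -1984, Σv = -305.
XᵀX·[α, β, γ]ᵀ = Xᵀv becomes [[8146, 1170, 178]; [1170, 178, 30]; [178, 30, 7]]·[α, β, γ]ᵀ = [-13716, -1984, -305]ᵀ.
Inverting the 3×3 Gram matrix, [α, β, γ]ᵀ = [-4163/2877, -1702/959, 341/411]ᵀ.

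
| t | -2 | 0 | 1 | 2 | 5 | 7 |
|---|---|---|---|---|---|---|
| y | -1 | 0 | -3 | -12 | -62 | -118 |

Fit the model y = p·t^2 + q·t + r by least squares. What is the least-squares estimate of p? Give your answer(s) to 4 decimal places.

p = -2.0538

The normal system MᵀM·[p, q, r]ᵀ = Mᵀy is [[3059, 469, 83]; [469, 83, 13]; [83, 13, 6]]·[p, q, r]ᵀ = [-7387, -1161, -196]ᵀ.
Solving the 3×3 system (Gaussian elimination) gives p = -65189/31740, q = -16489/6348, r = 3631/2645.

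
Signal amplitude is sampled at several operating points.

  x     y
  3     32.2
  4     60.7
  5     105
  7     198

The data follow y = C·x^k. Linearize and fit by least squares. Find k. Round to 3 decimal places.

k = 2.161

Let Y = ln y. Fitting Y = k·ln x + ln C by least squares:
Σln x = 6.0403, Σ(ln x)² = 9.5056, Σln y = 17.5201, Σln x·ln y = 27.2871.
Equations: 9.5056·k + 6.0403·ln C = 27.2871;  6.0403·k + 4·ln C = 17.5201.
Solving (det = 1.5378): k = 2.16055, ln C = 1.11746.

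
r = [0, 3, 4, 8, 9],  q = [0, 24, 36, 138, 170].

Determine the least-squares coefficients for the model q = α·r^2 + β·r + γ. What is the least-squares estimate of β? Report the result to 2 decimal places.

The normal system AᵀA·[α, β, γ]ᵀ = Aᵀq is [[10994, 1332, 170]; [1332, 170, 24]; [170, 24, 5]]·[α, β, γ]ᵀ = [23394, 2850, 368]ᵀ.
Inverting the 3×3 Gram matrix, [α, β, γ]ᵀ = [46495/24339, 14491/8113, 1850/24339]ᵀ.

β = 1.79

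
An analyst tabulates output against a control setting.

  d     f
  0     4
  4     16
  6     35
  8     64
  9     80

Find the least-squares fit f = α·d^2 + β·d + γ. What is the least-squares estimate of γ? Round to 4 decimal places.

The normal system AᵀA·[α, β, γ]ᵀ = Aᵀf is [[12209, 1521, 197]; [1521, 197, 27]; [197, 27, 5]]·[α, β, γ]ᵀ = [12092, 1506, 199]ᵀ.
Inverting the 3×3 Gram matrix, [α, β, γ]ᵀ = [51089/46662, -21015/15554, 92342/23331]ᵀ.

γ = 3.9579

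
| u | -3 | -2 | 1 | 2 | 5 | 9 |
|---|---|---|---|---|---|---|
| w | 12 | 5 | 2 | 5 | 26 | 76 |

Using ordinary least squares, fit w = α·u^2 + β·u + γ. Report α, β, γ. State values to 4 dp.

α = 0.9390, β = -0.1664, γ = 1.9261

Setting ∂/∂α … = 0 gives: 7300·α + 828·β + 124·γ = 6956;  828·α + 124·β + 12·γ = 780;  124·α + 12·β + 6·γ = 126.
(Σu^2·u^2 = 7300, Σu^2·u = 828, Σu^2 = 124, Σu·u = 124, Σu = 12, Σ1 = 6, Σu^2·w = 6956, Σu·w = 780, Σw = 126.)
Inverting the 3×3 Gram matrix, [α, β, γ]ᵀ = [2418/2575, -2142/12875, 24799/12875]ᵀ.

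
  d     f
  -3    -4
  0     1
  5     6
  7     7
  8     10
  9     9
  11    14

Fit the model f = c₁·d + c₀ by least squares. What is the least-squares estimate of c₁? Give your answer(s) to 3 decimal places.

Entries of MᵀM: Σd·d = 349, Σd = 37, Σ1 = 7.
And Σd·f = 406, Σf = 43.
So MᵀM·[c₁, c₀]ᵀ = Mᵀf: [[349, 37]; [37, 7]]·[c₁, c₀]ᵀ = [406, 43]ᵀ.
det = 349·7 − 37² = 1074.
c₁ = (406·7 − 37·43)/1074 = 417/358; c₀ = (349·43 − 37·406)/1074 = -5/358.

c₁ = 1.165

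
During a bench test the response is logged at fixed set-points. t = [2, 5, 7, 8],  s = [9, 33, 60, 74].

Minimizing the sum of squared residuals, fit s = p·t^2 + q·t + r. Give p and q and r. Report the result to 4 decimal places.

Setting ∂/∂p … = 0 gives: 7138·p + 988·q + 142·r = 8537;  988·p + 142·q + 22·r = 1195;  142·p + 22·q + 4·r = 176.
(Σt^2·t^2 = 7138, Σt^2·t = 988, Σt^2 = 142, Σt·t = 142, Σt = 22, Σ1 = 4, Σt^2·s = 8537, Σt·s = 1195, Σs = 176.)
Solving the 3×3 system (Gaussian elimination) gives p = 10/11, q = 61/33, r = 103/66.

p = 0.9091, q = 1.8485, r = 1.5606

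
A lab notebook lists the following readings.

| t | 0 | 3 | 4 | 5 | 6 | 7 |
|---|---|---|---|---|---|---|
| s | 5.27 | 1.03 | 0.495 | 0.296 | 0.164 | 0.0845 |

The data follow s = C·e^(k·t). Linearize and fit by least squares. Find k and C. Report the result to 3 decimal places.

Taking logs, ln s = k·t + ln C, so regress ln s on t.
AᵀA = [[135.0000, 25.0000]; [25.0000, 6]], rhs = [-36.9555, -4.5079]ᵀ  (here Σt = 25.0000, Σ(t)² = 135.0000, Σln s = -4.5079, Σt·ln s = -36.9555).
Δ = 135.0000·6 − (25.0000)² = 185.0000; k = (-36.9555·6 − 25.0000·-4.5079)/185.0000 = -0.58938, ln C = (135.0000·-4.5079 − 25.0000·-36.9555)/185.0000 = 1.70443, so C = exp(1.70443) = 5.49827.

k = -0.589, C = 5.498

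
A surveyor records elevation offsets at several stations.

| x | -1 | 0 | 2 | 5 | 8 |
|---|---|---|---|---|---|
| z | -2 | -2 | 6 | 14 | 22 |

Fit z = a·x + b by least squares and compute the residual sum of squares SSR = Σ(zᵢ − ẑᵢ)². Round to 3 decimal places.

Setting ∂/∂a … = 0 gives: 94·a + 14·b = 260;  14·a + 5·b = 38.
Δ = 94·5 − 14² = 274.
a = (260·5 − 14·38)/274 = 384/137; b = (94·38 − 14·260)/274 = -34/137.
Residuals: 144/137, -240/137, 88/137, 32/137, -24/137; SSR = 640/137.

SSR = 4.672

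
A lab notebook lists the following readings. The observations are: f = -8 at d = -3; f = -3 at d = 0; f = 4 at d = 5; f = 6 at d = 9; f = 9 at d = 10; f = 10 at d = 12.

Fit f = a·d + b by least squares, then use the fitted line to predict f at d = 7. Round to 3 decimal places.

Compute the Gram sums: Σd·d = 359, Σd = 33, Σ1 = 6.
Moment sums: Σd·f = 308, Σf = 18.
Normal equations: [[359, 33]; [33, 6]]·[a, b]ᵀ = [308, 18]ᵀ.
Eliminating b: 6·(row 1) − 33·(row 2) gives 1065·a = 6·308 − 33·18 = 1254, so a = 418/355.
Then b = (18 − 33·(418/355))/6 = -1234/355.
At d = 7: f̂ = (418/355)·(7) + (-1234/355)·(1) = 1692/355.

f̂ = 4.766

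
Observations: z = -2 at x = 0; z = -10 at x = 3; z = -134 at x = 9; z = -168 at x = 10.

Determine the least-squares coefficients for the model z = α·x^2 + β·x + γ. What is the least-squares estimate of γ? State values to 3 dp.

γ = -1.943

Normal-equation sums: Σx^2·x^2 = 16642, Σx^2·x = 1756, Σx^2 = 190, Σx·x = 190, Σx = 22, Σ1 = 4.
For Aᵀz: Σx^2·z = -27744, Σx·z = -2916, Σz = -314.
Normal equations: [[16642, 1756, 190]; [1756, 190, 22]; [190, 22, 4]]·[α, β, γ]ᵀ = [-27744, -2916, -314]ᵀ.
Inverting the 3×3 Gram matrix, [α, β, γ]ᵀ = [-6637/3342, 10801/3342, -2165/1114]ᵀ.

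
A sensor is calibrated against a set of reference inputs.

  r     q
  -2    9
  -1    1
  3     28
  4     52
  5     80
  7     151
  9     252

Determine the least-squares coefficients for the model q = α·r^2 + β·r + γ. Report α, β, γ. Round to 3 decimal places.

Compute the Gram sums: Σr^2·r^2 = 9941, Σr^2·r = 1279, Σr^2 = 185, Σr·r = 185, Σr = 25, Σ1 = 7.
And Σr^2·q = 30932, Σr·q = 3998, Σq = 573.
AᵀA·[α, β, γ]ᵀ = Aᵀq becomes [[9941, 1279, 185]; [1279, 185, 25]; [185, 25, 7]]·[α, β, γ]ᵀ = [30932, 3998, 573]ᵀ.
Inverting the 3×3 Gram matrix, [α, β, γ]ᵀ = [1065923/354354, 339575/354354, -62864/59059]ᵀ.

α = 3.008, β = 0.958, γ = -1.064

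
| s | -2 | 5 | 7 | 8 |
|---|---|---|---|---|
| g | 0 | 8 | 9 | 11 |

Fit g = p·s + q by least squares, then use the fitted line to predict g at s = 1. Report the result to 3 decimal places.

XᵀX·[p, q]ᵀ = Xᵀg reads: 142·p + 18·q = 191;  18·p + 4·q = 28.
Eliminating q: 4·(row 1) − 18·(row 2) gives 244·p = 4·191 − 18·28 = 260, so p = 65/61.
Then q = (28 − 18·(65/61))/4 = 269/122.
At s = 1: ĝ = (65/61)·(1) + (269/122)·(1) = 399/122.

ĝ = 3.270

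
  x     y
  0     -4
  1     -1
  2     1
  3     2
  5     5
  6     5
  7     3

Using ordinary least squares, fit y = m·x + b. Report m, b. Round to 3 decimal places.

Setting ∂/∂m … = 0 gives: 124·m + 24·b = 83;  24·m + 7·b = 11.
(Σx·x = 124, Σx = 24, Σ1 = 7, Σx·y = 83, Σy = 11.)
det = 124·7 − 24² = 292.
m = (83·7 − 24·11)/292 = 317/292; b = (124·11 − 24·83)/292 = -157/73.

m = 1.086, b = -2.151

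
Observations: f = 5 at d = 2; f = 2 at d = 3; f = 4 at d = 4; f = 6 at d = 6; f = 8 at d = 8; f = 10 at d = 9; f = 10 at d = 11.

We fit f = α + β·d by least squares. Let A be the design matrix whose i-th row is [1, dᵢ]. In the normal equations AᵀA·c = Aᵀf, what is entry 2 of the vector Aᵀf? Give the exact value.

Entry 2 ↔ basis d, so (Aᵀf)_{2} = Σᵢ (d)·fᵢ = (2)·(5) + (3)·(2) + (4)·(4) + (6)·(6) + (8)·(8) + (9)·(10) + (11)·(10) = 332.

332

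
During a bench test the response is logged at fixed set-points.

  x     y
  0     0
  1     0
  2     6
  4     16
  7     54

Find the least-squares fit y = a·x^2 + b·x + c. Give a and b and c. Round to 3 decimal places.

Entries of AᵀA: Σx^2·x^2 = 2674, Σx^2·x = 416, Σx^2 = 70, Σx·x = 70, Σx = 14, Σ1 = 5.
And Σx^2·y = 2926, Σx·y = 454, Σy = 76.
Normal equations: [[2674, 416, 70]; [416, 70, 14]; [70, 14, 5]]·[a, b, c]ᵀ = [2926, 454, 76]ᵀ.
Solving the 3×3 system (Gaussian elimination) gives a = 487/429, b = -119/429, c = 12/143.

a = 1.135, b = -0.277, c = 0.084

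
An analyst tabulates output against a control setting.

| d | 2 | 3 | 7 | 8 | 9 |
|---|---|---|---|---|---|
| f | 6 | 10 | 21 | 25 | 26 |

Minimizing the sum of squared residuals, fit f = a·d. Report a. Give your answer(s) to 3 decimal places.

a = 3.010

Setting ∂/∂a … = 0 gives: 207·a = 623.
(Σd·d = 207, Σd·f = 623.)
a = 623/207 = 3.00966.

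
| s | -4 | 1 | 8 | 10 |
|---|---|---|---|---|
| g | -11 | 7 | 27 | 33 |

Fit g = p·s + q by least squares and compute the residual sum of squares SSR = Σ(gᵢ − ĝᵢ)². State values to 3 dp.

Setting ∂/∂p … = 0 gives: 181·p + 15·q = 597;  15·p + 4·q = 56.
det = 181·4 − 15² = 499.
p = (597·4 − 15·56)/499 = 1548/499; q = (181·56 − 15·597)/499 = 1181/499.
Residuals: -478/499, 764/499, -92/499, -194/499; SSR = 1720/499.

SSR = 3.447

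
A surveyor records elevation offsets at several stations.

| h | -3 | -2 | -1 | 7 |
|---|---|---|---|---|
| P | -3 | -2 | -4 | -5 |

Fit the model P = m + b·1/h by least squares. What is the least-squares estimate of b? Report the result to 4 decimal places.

b = -0.9458

Compute the Gram sums: Σ1 = 4, Σ1/h = -71/42, Σ1/h·1/h = 2437/1764.
Right-hand side: ΣP = -14, Σ1/h·P = 37/7.
Determinant 4·(2437/1764) − (-71/42)² = 523/196.
m = ((-14)·(2437/1764) − (-71/42)·(37/7))/(523/196) = -18356/4707; b = (4·(37/7) − (-71/42)·(-14))/(523/196) = -1484/1569.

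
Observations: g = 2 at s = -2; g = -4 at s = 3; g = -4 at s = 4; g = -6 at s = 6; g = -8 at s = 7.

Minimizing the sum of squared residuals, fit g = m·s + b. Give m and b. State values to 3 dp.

m = -1.057, b = -0.195

Entries of MᵀM: Σs·s = 114, Σs = 18, Σ1 = 5.
Right-hand side: Σs·g = -124, Σg = -20.
Eliminating b: 5·(row 1) − 18·(row 2) gives 246·m = 5·(-124) − 18·(-20) = -260, so m = -130/123.
Then b = ((-20) − 18·(-130/123))/5 = -8/41.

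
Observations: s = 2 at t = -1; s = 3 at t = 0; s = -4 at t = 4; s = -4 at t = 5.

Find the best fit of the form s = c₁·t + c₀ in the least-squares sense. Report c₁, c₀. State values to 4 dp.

Forming XᵀX = [[42, 8]; [8, 4]] and Xᵀs = [-38, -3]ᵀ gives XᵀX·[c₁, c₀]ᵀ = Xᵀs.
Δ = 42·4 − 8² = 104.
c₁ = ((-38)·4 − 8·(-3))/104 = -16/13; c₀ = (42·(-3) − 8·(-38))/104 = 89/52.

c₁ = -1.2308, c₀ = 1.7115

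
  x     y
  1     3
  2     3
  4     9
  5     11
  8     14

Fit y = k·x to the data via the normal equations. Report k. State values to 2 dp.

MᵀM·[k]ᵀ = Mᵀy reads: 110·k = 212.
k = 212/110 = 1.92727.

k = 1.93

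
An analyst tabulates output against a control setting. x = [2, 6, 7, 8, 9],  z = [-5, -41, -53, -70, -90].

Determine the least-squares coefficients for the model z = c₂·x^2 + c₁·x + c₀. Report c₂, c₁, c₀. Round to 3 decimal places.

The normal equations are: 14370·c₂ + 1808·c₁ + 234·c₀ = -15863;  1808·c₂ + 234·c₁ + 32·c₀ = -1997;  234·c₂ + 32·c₁ + 5·c₀ = -259.
(Σx^2·x^2 = 14370, Σx^2·x = 1808, Σx^2 = 234, Σx·x = 234, Σx = 32, Σ1 = 5, Σx^2·z = -15863, Σx·z = -1997, Σz = -259.)
Inverting the 3×3 Gram matrix, [c₂, c₁, c₀]ᵀ = [-9777/8702, 2785/8702, -5512/4351]ᵀ.

c₂ = -1.124, c₁ = 0.320, c₀ = -1.267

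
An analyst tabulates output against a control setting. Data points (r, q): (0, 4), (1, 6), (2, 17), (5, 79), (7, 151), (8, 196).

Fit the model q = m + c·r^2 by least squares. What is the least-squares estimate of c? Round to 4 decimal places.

c = 3.0008

With design matrix A, AᵀA = [[6, 143]; [143, 7139]] and Aᵀq = [453, 21992]ᵀ.
Eliminating c: 7139·(row 1) − 143·(row 2) gives 22385·m = 7139·453 − 143·21992 = 89111, so m = 8101/2035.
Then c = (21992 − 143·(8101/2035))/7139 = 67173/22385.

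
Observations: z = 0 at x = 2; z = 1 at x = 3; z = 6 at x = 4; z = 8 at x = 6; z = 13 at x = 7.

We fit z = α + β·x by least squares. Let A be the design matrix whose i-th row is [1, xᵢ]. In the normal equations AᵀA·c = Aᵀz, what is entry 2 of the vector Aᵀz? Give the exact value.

166

Entry 2 ↔ basis x, so (Aᵀz)_{2} = Σᵢ (x)·zᵢ = (2)·(0) + (3)·(1) + (4)·(6) + (6)·(8) + (7)·(13) = 166.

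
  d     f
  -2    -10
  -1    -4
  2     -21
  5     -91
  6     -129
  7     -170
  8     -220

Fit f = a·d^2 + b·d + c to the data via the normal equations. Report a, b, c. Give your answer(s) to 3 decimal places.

a = -3.073, b = -2.450, c = -3.055

Forming MᵀM = [[8451, 1195, 183]; [1195, 183, 25]; [183, 25, 7]] and Mᵀf = [-29457, -4197, -645]ᵀ gives MᵀM·[a, b, c]ᵀ = Mᵀf.
Solving the 3×3 system (Gaussian elimination) gives a = -271533/88361, b = -216504/88361, c = -20766/6797.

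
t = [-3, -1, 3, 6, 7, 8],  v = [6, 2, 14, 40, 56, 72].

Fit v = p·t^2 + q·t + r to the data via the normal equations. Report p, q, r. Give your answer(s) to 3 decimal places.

Compute the Gram sums: Σt^2·t^2 = 7956, Σt^2·t = 1070, Σt^2 = 168, Σt·t = 168, Σt = 20, Σ1 = 6.
And Σt^2·v = 8974, Σt·v = 1230, Σv = 190.
AᵀA·[p, q, r]ᵀ = Aᵀv becomes [[7956, 1070, 168]; [1070, 168, 20]; [168, 20, 6]]·[p, q, r]ᵀ = [8974, 1230, 190]ᵀ.
Solving the 3×3 system (Gaussian elimination) gives p = 16493/17359, q = 19205/17359, r = 23881/17359.

p = 0.950, q = 1.106, r = 1.376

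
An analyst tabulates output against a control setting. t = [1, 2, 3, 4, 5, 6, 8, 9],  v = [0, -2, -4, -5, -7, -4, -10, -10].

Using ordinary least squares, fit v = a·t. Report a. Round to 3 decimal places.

Normal-equation sums: Σt·t = 236.
Moment sums: Σt·v = -265.
Normal equations: [[236]]·[a]ᵀ = [-265]ᵀ.
a = (-265)/236 = -1.12288.

a = -1.123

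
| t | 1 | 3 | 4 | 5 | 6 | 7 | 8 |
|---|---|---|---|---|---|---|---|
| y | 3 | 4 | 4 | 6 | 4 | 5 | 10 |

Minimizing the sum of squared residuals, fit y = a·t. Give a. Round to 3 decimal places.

a = 1.000

Sums needed: Σt·t = 200.
For Aᵀy: Σt·y = 200.
So AᵀA·[a]ᵀ = Aᵀy: [[200]]·[a]ᵀ = [200]ᵀ.
a = 200/200 = 1.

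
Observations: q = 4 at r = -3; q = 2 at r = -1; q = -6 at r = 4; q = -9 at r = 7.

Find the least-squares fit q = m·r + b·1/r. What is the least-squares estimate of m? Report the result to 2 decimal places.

The normal equations are: 75·m + 4·b = -101;  4·m + (8425/7056)·b = -257/42.
(Σr·r = 75, Σr·1/r = 4, Σ1/r·1/r = 8425/7056, Σr·q = -101, Σ1/r·q = -257/42.)
Δ = 75·(8425/7056) − 4² = 172993/2352.
m = ((-101)·(8425/7056) − 4·(-257/42))/(172993/2352) = -678221/518979; b = (75·(-257/42) − 4·(-101))/(172993/2352) = -129192/172993.

m = -1.31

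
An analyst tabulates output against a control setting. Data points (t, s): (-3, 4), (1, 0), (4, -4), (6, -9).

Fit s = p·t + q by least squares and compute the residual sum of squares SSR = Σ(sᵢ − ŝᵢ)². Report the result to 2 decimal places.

SSR = 3.71

Setting ∂/∂p … = 0 gives: 62·p + 8·q = -82;  8·p + 4·q = -9.
(Σt·t = 62, Σt = 8, Σ1 = 4, Σt·s = -82, Σs = -9.)
Eliminating q: 4·(row 1) − 8·(row 2) gives 184·p = 4·(-82) − 8·(-9) = -256, so p = -32/23.
Then q = ((-9) − 8·(-32/23))/4 = 49/92.
Residuals: -65/92, 79/92, 95/92, -109/92; SSR = 341/92.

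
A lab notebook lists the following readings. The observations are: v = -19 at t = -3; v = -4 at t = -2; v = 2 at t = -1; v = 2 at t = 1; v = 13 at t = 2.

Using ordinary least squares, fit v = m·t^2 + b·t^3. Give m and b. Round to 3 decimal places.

m = 1.137, b = 1.077

Sums needed: Σt^2·t^2 = 115, Σt^2·t^3 = -243, Σt^3·t^3 = 859.
For Aᵀv: Σt^2·v = -131, Σt^3·v = 649.
AᵀA·[m, b]ᵀ = Aᵀv becomes [[115, -243]; [-243, 859]]·[m, b]ᵀ = [-131, 649]ᵀ.
Determinant 115·859 − (-243)² = 39736.
m = ((-131)·859 − (-243)·649)/39736 = 22589/19868; b = (115·649 − (-243)·(-131))/39736 = 21401/19868.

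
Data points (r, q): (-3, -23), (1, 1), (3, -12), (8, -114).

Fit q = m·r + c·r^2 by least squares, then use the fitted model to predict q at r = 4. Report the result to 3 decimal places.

Forming AᵀA = [[83, 513]; [513, 4259]] and Aᵀq = [-878, -7610]ᵀ gives AᵀA·[m, c]ᵀ = Aᵀq.
Eliminating c: 4259·(row 1) − 513·(row 2) gives 90328·m = 4259·(-878) − 513·(-7610) = 164528, so m = 2938/1613.
Then c = ((-7610) − 513·(2938/1613))/4259 = -3236/1613.
At r = 4: q̂ = (2938/1613)·(4) + (-3236/1613)·(16) = -40024/1613.

q̂ = -24.813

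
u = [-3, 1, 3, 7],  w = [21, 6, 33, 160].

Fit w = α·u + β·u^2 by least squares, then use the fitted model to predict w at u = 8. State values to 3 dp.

ŵ = 206.790

The normal equations are: 68·α + 344·β = 1162;  344·α + 2564·β = 8332.
(Σu·u = 68, Σu·u^2 = 344, Σu^2·u^2 = 2564, Σu·w = 1162, Σu^2·w = 8332.)
Δ = 68·2564 − 344² = 56016.
α = (1162·2564 − 344·8332)/56016 = 4715/2334; β = (68·8332 − 344·1162)/56016 = 3476/1167.
At u = 8: ŵ = (4715/2334)·(8) + (3476/1167)·(64) = 241324/1167.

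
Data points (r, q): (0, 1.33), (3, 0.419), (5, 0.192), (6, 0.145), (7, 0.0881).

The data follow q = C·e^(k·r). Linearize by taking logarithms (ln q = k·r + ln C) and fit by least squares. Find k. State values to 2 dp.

k = -0.38

With ln qᵢ as the transformed response and rᵢ as the regressor:
Over the data: Σr = 21.0000, Σ(r)² = 119.0000, Σln q = -6.5953, Σr·ln q = -39.4521.
Normal system: [[119.0000, 21.0000]; [21.0000, 5]]·[k, ln C]ᵀ = [-39.4521, -6.5953]ᵀ.
Solving (det = 154.0000): k = -0.38156, ln C = 0.28348.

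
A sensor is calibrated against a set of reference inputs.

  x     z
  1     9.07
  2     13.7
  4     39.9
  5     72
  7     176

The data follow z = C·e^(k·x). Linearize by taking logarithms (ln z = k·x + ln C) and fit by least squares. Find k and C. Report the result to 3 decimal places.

With ln zᵢ as the transformed response and xᵢ as the regressor:
Σx = 19.0000, Σ(x)² = 95.0000, Σln z = 17.9559, Σx·ln z = 79.7620.
Equations: 95.0000·k + 19.0000·ln C = 79.7620;  19.0000·k + 5·ln C = 17.9559.
Slope k = (n·Σx·ln z − Σx·Σln z)/(n·Σ(x)² − (Σx)²) = (5·79.7620 − 19.0000·17.9559)/114.0000 = 0.50568; ln C = (Σln z − k·Σx)/n = 1.66958, so C = exp(1.66958) = 5.30994.

k = 0.506, C = 5.310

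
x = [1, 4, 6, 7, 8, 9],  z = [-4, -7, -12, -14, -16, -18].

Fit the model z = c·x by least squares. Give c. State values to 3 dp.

c = -1.992

Normal-equation sums: Σx·x = 247.
Right-hand side: Σx·z = -492.
Normal equations: [[247]]·[c]ᵀ = [-492]ᵀ.
c = (-492)/247 = -1.9919.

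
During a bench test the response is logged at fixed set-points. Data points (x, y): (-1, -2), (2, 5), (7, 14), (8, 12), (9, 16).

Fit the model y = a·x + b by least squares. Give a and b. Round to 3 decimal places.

a = 1.689, b = 0.554

Setting ∂/∂a … = 0 gives: 199·a + 25·b = 350;  25·a + 5·b = 45.
(Σx·x = 199, Σx = 25, Σ1 = 5, Σx·y = 350, Σy = 45.)
det = 199·5 − 25² = 370.
a = (350·5 − 25·45)/370 = 125/74; b = (199·45 − 25·350)/370 = 41/74.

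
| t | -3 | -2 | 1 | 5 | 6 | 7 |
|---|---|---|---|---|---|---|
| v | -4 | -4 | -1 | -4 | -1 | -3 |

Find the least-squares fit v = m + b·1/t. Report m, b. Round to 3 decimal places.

Normal-equation sums: Σ1 = 6, Σ1/t = 71/105, Σ1/t·1/t = 31957/22050.
And Σv = -17, Σ1/t·v = 197/210.
MᵀM·[m, b]ᵀ = Mᵀv becomes [[6, 71/105]; [71/105, 31957/22050]]·[m, b]ᵀ = [-17, 197/210]ᵀ.
Δ = 6·(31957/22050) − (71/105)² = 18166/2205.
m = ((-17)·(31957/22050) − (71/105)·(197/210))/(18166/2205) = -4494/1465; b = (6·(197/210) − (71/105)·(-17))/(18166/2205) = 609/293.

m = -3.068, b = 2.078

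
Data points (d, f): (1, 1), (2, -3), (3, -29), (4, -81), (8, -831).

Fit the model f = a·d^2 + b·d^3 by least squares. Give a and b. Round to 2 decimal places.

Sums needed: Σd^2·d^2 = 4450, Σd^2·d^3 = 34068, Σd^3·d^3 = 267034.
Right-hand side: Σd^2·f = -54752, Σd^3·f = -431462.
Normal equations: [[4450, 34068]; [34068, 267034]]·[a, b]ᵀ = [-54752, -431462]ᵀ.
Eliminating b: 267034·(row 1) − 34068·(row 2) gives 27672676·a = 267034·(-54752) − 34068·(-431462) = 78401848, so a = 19600462/6918169.
Then b = ((-431462) − 34068·(19600462/6918169))/267034 = -13678691/6918169.

a = 2.83, b = -1.98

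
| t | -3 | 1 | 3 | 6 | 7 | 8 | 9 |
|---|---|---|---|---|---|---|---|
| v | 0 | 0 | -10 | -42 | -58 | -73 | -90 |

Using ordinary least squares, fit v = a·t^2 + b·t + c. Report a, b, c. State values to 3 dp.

XᵀX·[a, b, c]ᵀ = Xᵀv reads: 14517·a + 1801·b + 249·c = -16406;  1801·a + 249·b + 31·c = -2082;  249·a + 31·b + 7·c = -273.
Row-reducing yields a = -484133/506338, b = -930677/506338, c = 797845/253169.

a = -0.956, b = -1.838, c = 3.151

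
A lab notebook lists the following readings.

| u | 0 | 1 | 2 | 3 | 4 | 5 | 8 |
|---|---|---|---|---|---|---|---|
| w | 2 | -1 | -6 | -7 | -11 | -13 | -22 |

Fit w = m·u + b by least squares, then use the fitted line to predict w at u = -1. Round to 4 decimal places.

ŵ = 4.3882

From the data, Σu·u = 119, Σu = 23, Σ1 = 7.
For Mᵀw: Σu·w = -319, Σw = -58.
Normal equations: [[119, 23]; [23, 7]]·[m, b]ᵀ = [-319, -58]ᵀ.
Determinant 119·7 − 23² = 304.
m = ((-319)·7 − 23·(-58))/304 = -899/304; b = (119·(-58) − 23·(-319))/304 = 435/304.
At u = -1: ŵ = (-899/304)·(-1) + (435/304)·(1) = 667/152.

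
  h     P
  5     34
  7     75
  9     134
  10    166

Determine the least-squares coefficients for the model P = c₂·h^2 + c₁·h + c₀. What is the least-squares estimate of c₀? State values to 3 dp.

c₀ = -6.985

Entries of AᵀA: Σh^2·h^2 = 19587, Σh^2·h = 2197, Σh^2 = 255, Σh·h = 255, Σh = 31, Σ1 = 4.
For AᵀP: Σh^2·P = 31979, Σh·P = 3561, ΣP = 409.
So AᵀA·[c₂, c₁, c₀]ᵀ = AᵀP: [[19587, 2197, 255]; [2197, 255, 31]; [255, 31, 4]]·[c₂, c₁, c₀]ᵀ = [31979, 3561, 409]ᵀ.
Inverting the 3×3 Gram matrix, [c₂, c₁, c₀]ᵀ = [367/199, -214/199, -1390/199]ᵀ.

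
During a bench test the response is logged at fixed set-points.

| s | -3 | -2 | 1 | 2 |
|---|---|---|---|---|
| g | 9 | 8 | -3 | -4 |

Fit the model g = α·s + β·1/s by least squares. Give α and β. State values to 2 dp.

Sums needed: Σs·s = 18, Σs·1/s = 4, Σ1/s·1/s = 29/18.
Moment sums: Σs·g = -54, Σ1/s·g = -12.
AᵀA·[α, β]ᵀ = Aᵀg becomes [[18, 4]; [4, 29/18]]·[α, β]ᵀ = [-54, -12]ᵀ.
Eliminating β: (29/18)·(row 1) − 4·(row 2) gives 13·α = (29/18)·(-54) − 4·(-12) = -39, so α = -3.
Then β = ((-12) − 4·(-3))/(29/18) = 0.

α = -3.00, β = 0.00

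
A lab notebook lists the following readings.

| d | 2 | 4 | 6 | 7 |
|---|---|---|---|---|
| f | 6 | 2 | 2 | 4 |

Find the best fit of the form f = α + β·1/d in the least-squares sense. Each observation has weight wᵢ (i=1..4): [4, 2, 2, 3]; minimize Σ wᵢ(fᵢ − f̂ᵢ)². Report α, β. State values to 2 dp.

Entries of AᵀWA: Σwᵢ·1 = 11, Σwᵢ·1/d = 137/42, Σwᵢ·1/d·1/d = 4381/3528.
For AᵀWf: Σwᵢ·f = 44, Σwᵢ·1/d·f = 323/21.
Normal equations: [[11, 137/42]; [137/42, 4381/3528]]·[α, β]ᵀ = [44, 323/21]ᵀ.
det = 11·(4381/3528) − (137/42)² = 3551/1176.
α = (44·(4381/3528) − (137/42)·(323/21))/(3551/1176) = 15760/10653; β = (11·(323/21) − (137/42)·44)/(3551/1176) = 30184/3551.

α = 1.48, β = 8.50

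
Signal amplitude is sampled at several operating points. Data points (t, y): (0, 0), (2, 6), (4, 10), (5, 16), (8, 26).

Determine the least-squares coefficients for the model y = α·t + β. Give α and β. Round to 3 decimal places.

α = 3.250, β = -0.750

From the data, Σt·t = 109, Σt = 19, Σ1 = 5.
Moment sums: Σt·y = 340, Σy = 58.
AᵀA·[α, β]ᵀ = Aᵀy becomes [[109, 19]; [19, 5]]·[α, β]ᵀ = [340, 58]ᵀ.
det = 109·5 − 19² = 184.
α = (340·5 − 19·58)/184 = 13/4; β = (109·58 − 19·340)/184 = -3/4.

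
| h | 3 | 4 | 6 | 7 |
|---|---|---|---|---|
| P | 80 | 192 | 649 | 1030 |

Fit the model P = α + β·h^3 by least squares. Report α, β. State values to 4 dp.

Forming AᵀA = [[4, 650]; [650, 169130]] and AᵀP = [1951, 507922]ᵀ gives AᵀA·[α, β]ᵀ = AᵀP.
Δ = 4·169130 − 650² = 254020.
α = (1951·169130 − 650·507922)/254020 = -1359/1954; β = (4·507922 − 650·1951)/254020 = 381769/127010.

α = -0.6955, β = 3.0058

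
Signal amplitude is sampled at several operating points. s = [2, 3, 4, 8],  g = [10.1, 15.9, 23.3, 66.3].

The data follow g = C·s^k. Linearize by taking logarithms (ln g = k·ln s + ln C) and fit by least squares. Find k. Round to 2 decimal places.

Linearized form: ln g = k·ln s + ln C. From the 4 transformed points,
Σln s = 5.2575, Σ(ln s)² = 7.9333, Σln g = 12.4215, Σln s·ln g = 17.7283.
Equations: 7.9333·k + 5.2575·ln C = 17.7283;  5.2575·k + 4·ln C = 12.4215.
Δ = 7.9333·4 − (5.2575)² = 4.0919; k = (17.7283·4 − 5.2575·12.4215)/4.0919 = 1.37032, ln C = (7.9333·12.4215 − 5.2575·17.7283)/4.0919 = 1.30426.

k = 1.37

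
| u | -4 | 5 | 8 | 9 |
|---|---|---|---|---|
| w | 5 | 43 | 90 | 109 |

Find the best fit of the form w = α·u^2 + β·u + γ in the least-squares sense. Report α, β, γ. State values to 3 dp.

Normal-equation sums: Σu^2·u^2 = 11538, Σu^2·u = 1302, Σu^2 = 186, Σu·u = 186, Σu = 18, Σ1 = 4.
And Σu^2·w = 15744, Σu·w = 1896, Σw = 247.
MᵀM·[α, β, γ]ᵀ = Mᵀw becomes [[11538, 1302, 186]; [1302, 186, 18]; [186, 18, 4]]·[α, β, γ]ᵀ = [15744, 1896, 247]ᵀ.
Inverting the 3×3 Gram matrix, [α, β, γ]ᵀ = [915/968, 15901/4840, 7289/2420]ᵀ.

α = 0.945, β = 3.285, γ = 3.012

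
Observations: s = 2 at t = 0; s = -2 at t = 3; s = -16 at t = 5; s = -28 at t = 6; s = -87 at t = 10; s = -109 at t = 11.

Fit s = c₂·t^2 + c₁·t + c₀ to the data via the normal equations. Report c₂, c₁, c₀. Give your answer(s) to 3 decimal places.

Sums needed: Σt^2·t^2 = 26643, Σt^2·t = 2699, Σt^2 = 291, Σt·t = 291, Σt = 35, Σ1 = 6.
Right-hand side: Σt^2·s = -23315, Σt·s = -2323, Σs = -240.
XᵀX·[c₂, c₁, c₀]ᵀ = Xᵀs becomes [[26643, 2699, 291]; [2699, 291, 35]; [291, 35, 6]]·[c₂, c₁, c₀]ᵀ = [-23315, -2323, -240]ᵀ.
Solving the 3×3 system (Gaussian elimination) gives c₂ = -33523/31866, c₁ = 15973/10622, c₀ = 35849/15933.

c₂ = -1.052, c₁ = 1.504, c₀ = 2.250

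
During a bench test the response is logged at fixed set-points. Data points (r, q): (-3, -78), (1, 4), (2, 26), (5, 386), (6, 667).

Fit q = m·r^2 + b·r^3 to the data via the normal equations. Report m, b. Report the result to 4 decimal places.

m = 0.3730, b = 3.0226

From the data, Σr^2·r^2 = 2019, Σr^2·r^3 = 10691, Σr^3·r^3 = 63075.
Right-hand side: Σr^2·q = 33068, Σr^3·q = 194640.
AᵀA·[m, b]ᵀ = Aᵀq becomes [[2019, 10691]; [10691, 63075]]·[m, b]ᵀ = [33068, 194640]ᵀ.
Δ = 2019·63075 − 10691² = 13050944.
m = (33068·63075 − 10691·194640)/13050944 = 1216965/3262736; b = (2019·194640 − 10691·33068)/13050944 = 9862043/3262736.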